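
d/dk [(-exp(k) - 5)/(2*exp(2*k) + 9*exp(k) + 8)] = ((exp(k) + 5)*(4*exp(k) + 9) - 2*exp(2*k) - 9*exp(k) - 8)*exp(k)/(2*exp(2*k) + 9*exp(k) + 8)^2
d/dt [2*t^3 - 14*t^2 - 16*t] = 6*t^2 - 28*t - 16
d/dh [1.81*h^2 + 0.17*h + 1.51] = 3.62*h + 0.17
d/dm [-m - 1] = -1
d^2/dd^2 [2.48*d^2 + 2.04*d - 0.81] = 4.96000000000000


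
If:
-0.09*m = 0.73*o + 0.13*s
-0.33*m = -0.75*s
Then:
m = 2.27272727272727*s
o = -0.458281444582814*s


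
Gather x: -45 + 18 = -27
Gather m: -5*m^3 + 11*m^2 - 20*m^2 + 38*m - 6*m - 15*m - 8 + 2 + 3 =-5*m^3 - 9*m^2 + 17*m - 3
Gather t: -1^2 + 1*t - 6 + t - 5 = 2*t - 12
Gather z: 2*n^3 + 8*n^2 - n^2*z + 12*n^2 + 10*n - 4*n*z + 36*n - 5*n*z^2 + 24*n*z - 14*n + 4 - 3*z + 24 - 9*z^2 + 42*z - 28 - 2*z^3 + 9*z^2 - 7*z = 2*n^3 + 20*n^2 - 5*n*z^2 + 32*n - 2*z^3 + z*(-n^2 + 20*n + 32)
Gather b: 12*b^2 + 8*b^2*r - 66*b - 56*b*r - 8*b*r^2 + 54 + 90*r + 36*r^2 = b^2*(8*r + 12) + b*(-8*r^2 - 56*r - 66) + 36*r^2 + 90*r + 54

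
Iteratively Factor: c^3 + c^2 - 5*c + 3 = (c - 1)*(c^2 + 2*c - 3) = (c - 1)*(c + 3)*(c - 1)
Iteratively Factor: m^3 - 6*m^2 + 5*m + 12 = (m - 3)*(m^2 - 3*m - 4) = (m - 4)*(m - 3)*(m + 1)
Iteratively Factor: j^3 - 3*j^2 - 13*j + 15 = (j - 1)*(j^2 - 2*j - 15) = (j - 1)*(j + 3)*(j - 5)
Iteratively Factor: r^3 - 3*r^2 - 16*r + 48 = (r + 4)*(r^2 - 7*r + 12) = (r - 4)*(r + 4)*(r - 3)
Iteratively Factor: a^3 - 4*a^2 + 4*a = (a - 2)*(a^2 - 2*a) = (a - 2)^2*(a)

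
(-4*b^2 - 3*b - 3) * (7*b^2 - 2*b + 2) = -28*b^4 - 13*b^3 - 23*b^2 - 6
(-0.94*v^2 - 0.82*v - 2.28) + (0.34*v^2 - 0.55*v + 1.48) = -0.6*v^2 - 1.37*v - 0.8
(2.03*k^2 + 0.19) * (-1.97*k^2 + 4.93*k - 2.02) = -3.9991*k^4 + 10.0079*k^3 - 4.4749*k^2 + 0.9367*k - 0.3838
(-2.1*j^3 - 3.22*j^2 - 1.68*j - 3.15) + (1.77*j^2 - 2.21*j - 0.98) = -2.1*j^3 - 1.45*j^2 - 3.89*j - 4.13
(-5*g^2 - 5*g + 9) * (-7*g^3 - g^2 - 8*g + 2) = 35*g^5 + 40*g^4 - 18*g^3 + 21*g^2 - 82*g + 18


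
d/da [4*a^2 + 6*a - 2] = 8*a + 6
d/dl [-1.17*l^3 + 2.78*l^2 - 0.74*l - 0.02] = -3.51*l^2 + 5.56*l - 0.74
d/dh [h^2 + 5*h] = 2*h + 5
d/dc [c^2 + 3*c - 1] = 2*c + 3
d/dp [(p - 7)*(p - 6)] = 2*p - 13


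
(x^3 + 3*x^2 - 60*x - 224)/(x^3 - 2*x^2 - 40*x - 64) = (x + 7)/(x + 2)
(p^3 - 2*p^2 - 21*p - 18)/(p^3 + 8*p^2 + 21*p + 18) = (p^2 - 5*p - 6)/(p^2 + 5*p + 6)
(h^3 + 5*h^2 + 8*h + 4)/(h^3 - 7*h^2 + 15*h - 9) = (h^3 + 5*h^2 + 8*h + 4)/(h^3 - 7*h^2 + 15*h - 9)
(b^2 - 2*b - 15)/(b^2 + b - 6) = (b - 5)/(b - 2)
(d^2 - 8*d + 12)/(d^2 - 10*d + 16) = (d - 6)/(d - 8)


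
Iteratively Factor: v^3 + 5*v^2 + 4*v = (v + 4)*(v^2 + v) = (v + 1)*(v + 4)*(v)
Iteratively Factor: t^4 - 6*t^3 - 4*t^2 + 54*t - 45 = (t - 1)*(t^3 - 5*t^2 - 9*t + 45) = (t - 5)*(t - 1)*(t^2 - 9) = (t - 5)*(t - 1)*(t + 3)*(t - 3)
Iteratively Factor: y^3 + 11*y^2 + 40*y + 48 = (y + 4)*(y^2 + 7*y + 12) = (y + 3)*(y + 4)*(y + 4)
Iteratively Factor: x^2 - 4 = (x - 2)*(x + 2)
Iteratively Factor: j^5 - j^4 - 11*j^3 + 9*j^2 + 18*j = (j)*(j^4 - j^3 - 11*j^2 + 9*j + 18) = j*(j + 1)*(j^3 - 2*j^2 - 9*j + 18) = j*(j - 3)*(j + 1)*(j^2 + j - 6) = j*(j - 3)*(j - 2)*(j + 1)*(j + 3)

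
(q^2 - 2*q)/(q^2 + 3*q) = (q - 2)/(q + 3)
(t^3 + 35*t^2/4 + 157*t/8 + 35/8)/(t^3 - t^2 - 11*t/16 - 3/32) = 4*(2*t^2 + 17*t + 35)/(8*t^2 - 10*t - 3)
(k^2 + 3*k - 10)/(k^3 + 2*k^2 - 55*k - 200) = (k - 2)/(k^2 - 3*k - 40)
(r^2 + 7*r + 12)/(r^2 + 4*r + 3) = (r + 4)/(r + 1)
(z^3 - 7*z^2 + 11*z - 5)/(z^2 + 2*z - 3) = (z^2 - 6*z + 5)/(z + 3)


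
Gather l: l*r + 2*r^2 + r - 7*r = l*r + 2*r^2 - 6*r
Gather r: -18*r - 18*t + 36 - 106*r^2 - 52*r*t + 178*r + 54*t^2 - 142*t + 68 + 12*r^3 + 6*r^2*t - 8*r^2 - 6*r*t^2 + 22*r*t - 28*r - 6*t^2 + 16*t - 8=12*r^3 + r^2*(6*t - 114) + r*(-6*t^2 - 30*t + 132) + 48*t^2 - 144*t + 96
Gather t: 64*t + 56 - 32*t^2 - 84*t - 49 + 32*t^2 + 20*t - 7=0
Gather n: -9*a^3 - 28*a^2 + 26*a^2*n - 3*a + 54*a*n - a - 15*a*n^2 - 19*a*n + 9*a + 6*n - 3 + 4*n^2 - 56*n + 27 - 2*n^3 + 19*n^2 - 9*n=-9*a^3 - 28*a^2 + 5*a - 2*n^3 + n^2*(23 - 15*a) + n*(26*a^2 + 35*a - 59) + 24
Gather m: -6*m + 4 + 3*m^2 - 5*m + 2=3*m^2 - 11*m + 6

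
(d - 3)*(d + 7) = d^2 + 4*d - 21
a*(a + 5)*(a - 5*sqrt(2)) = a^3 - 5*sqrt(2)*a^2 + 5*a^2 - 25*sqrt(2)*a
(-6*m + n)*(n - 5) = -6*m*n + 30*m + n^2 - 5*n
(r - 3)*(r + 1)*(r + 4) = r^3 + 2*r^2 - 11*r - 12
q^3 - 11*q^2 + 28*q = q*(q - 7)*(q - 4)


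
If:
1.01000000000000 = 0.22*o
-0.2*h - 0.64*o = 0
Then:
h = -14.69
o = 4.59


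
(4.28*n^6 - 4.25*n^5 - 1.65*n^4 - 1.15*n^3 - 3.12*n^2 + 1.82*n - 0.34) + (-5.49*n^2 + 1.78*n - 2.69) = 4.28*n^6 - 4.25*n^5 - 1.65*n^4 - 1.15*n^3 - 8.61*n^2 + 3.6*n - 3.03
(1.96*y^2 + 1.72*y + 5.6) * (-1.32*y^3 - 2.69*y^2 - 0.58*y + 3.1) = -2.5872*y^5 - 7.5428*y^4 - 13.1556*y^3 - 9.9856*y^2 + 2.084*y + 17.36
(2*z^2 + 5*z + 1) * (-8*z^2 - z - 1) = -16*z^4 - 42*z^3 - 15*z^2 - 6*z - 1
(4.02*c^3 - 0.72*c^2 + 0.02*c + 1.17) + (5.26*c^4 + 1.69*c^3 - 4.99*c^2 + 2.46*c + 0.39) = 5.26*c^4 + 5.71*c^3 - 5.71*c^2 + 2.48*c + 1.56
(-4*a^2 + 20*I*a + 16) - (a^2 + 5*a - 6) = -5*a^2 - 5*a + 20*I*a + 22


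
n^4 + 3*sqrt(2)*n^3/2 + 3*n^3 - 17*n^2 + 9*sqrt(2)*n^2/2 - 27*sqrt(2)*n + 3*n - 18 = (n - 3)*(n + 6)*(n + sqrt(2)/2)*(n + sqrt(2))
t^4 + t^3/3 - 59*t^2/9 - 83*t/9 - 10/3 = (t - 3)*(t + 2/3)*(t + 1)*(t + 5/3)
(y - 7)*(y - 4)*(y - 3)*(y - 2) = y^4 - 16*y^3 + 89*y^2 - 206*y + 168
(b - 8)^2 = b^2 - 16*b + 64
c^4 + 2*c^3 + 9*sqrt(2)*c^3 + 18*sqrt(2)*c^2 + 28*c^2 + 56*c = c*(c + 2)*(c + 2*sqrt(2))*(c + 7*sqrt(2))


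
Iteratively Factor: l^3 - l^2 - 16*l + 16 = (l - 1)*(l^2 - 16) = (l - 1)*(l + 4)*(l - 4)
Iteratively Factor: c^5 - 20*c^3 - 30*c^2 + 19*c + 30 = (c + 1)*(c^4 - c^3 - 19*c^2 - 11*c + 30) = (c - 5)*(c + 1)*(c^3 + 4*c^2 + c - 6) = (c - 5)*(c - 1)*(c + 1)*(c^2 + 5*c + 6) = (c - 5)*(c - 1)*(c + 1)*(c + 3)*(c + 2)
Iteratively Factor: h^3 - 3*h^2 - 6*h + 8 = (h - 1)*(h^2 - 2*h - 8) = (h - 1)*(h + 2)*(h - 4)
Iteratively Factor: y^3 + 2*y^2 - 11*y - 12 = (y + 4)*(y^2 - 2*y - 3) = (y - 3)*(y + 4)*(y + 1)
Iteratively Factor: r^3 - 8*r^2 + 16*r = (r - 4)*(r^2 - 4*r) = r*(r - 4)*(r - 4)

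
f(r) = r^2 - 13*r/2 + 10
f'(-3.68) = -13.86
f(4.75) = 1.69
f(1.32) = 3.16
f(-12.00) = 232.00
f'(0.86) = -4.78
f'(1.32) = -3.86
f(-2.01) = 27.11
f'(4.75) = 3.00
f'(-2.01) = -10.52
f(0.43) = 7.39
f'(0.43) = -5.64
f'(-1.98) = -10.46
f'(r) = 2*r - 13/2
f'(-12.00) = -30.50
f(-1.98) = 26.79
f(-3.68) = 47.46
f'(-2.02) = -10.54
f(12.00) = 76.00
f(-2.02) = 27.21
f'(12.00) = 17.50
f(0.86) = 5.15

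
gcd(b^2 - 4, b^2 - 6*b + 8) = b - 2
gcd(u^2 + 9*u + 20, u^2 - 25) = u + 5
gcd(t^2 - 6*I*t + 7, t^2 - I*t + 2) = t + I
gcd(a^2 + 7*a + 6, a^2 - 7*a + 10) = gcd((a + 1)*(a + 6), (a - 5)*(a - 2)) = 1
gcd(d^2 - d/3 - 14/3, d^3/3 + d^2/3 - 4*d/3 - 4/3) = d + 2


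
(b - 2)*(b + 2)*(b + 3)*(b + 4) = b^4 + 7*b^3 + 8*b^2 - 28*b - 48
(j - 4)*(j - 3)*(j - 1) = j^3 - 8*j^2 + 19*j - 12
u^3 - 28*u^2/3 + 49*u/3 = u*(u - 7)*(u - 7/3)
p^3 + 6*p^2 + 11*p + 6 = (p + 1)*(p + 2)*(p + 3)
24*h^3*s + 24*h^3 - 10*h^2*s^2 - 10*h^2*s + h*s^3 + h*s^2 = (-6*h + s)*(-4*h + s)*(h*s + h)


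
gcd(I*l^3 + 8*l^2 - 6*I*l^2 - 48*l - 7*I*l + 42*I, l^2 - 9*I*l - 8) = l - I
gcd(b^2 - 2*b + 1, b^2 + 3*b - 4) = b - 1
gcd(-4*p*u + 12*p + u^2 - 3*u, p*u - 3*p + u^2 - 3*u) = u - 3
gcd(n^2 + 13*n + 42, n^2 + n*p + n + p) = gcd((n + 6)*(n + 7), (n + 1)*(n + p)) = 1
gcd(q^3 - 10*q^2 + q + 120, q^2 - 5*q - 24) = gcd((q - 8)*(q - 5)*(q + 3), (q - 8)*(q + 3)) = q^2 - 5*q - 24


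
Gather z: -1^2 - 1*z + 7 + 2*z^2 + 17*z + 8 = 2*z^2 + 16*z + 14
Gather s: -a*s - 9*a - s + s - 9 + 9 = -a*s - 9*a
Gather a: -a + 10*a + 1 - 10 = 9*a - 9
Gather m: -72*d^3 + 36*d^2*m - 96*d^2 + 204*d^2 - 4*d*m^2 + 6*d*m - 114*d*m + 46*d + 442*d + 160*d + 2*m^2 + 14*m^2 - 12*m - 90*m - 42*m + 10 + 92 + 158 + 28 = -72*d^3 + 108*d^2 + 648*d + m^2*(16 - 4*d) + m*(36*d^2 - 108*d - 144) + 288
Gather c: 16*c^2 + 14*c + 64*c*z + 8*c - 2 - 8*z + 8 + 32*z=16*c^2 + c*(64*z + 22) + 24*z + 6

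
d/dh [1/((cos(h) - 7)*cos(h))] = (2*cos(h) - 7)*sin(h)/((cos(h) - 7)^2*cos(h)^2)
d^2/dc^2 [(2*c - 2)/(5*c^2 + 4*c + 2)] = 4*((1 - 15*c)*(5*c^2 + 4*c + 2) + 4*(c - 1)*(5*c + 2)^2)/(5*c^2 + 4*c + 2)^3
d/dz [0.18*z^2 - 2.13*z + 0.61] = 0.36*z - 2.13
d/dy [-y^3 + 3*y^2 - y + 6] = -3*y^2 + 6*y - 1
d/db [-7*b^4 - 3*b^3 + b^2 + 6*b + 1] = -28*b^3 - 9*b^2 + 2*b + 6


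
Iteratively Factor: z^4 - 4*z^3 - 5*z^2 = (z)*(z^3 - 4*z^2 - 5*z) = z*(z + 1)*(z^2 - 5*z) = z^2*(z + 1)*(z - 5)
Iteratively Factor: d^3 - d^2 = (d)*(d^2 - d) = d*(d - 1)*(d)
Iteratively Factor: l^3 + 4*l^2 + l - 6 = (l + 2)*(l^2 + 2*l - 3) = (l + 2)*(l + 3)*(l - 1)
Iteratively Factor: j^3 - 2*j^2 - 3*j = (j - 3)*(j^2 + j) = j*(j - 3)*(j + 1)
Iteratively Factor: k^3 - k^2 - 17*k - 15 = (k + 3)*(k^2 - 4*k - 5) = (k + 1)*(k + 3)*(k - 5)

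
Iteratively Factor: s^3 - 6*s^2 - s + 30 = (s - 5)*(s^2 - s - 6) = (s - 5)*(s - 3)*(s + 2)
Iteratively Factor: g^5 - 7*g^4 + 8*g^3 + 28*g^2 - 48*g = (g + 2)*(g^4 - 9*g^3 + 26*g^2 - 24*g) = (g - 2)*(g + 2)*(g^3 - 7*g^2 + 12*g) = (g - 3)*(g - 2)*(g + 2)*(g^2 - 4*g) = g*(g - 3)*(g - 2)*(g + 2)*(g - 4)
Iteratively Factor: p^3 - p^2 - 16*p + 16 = (p - 1)*(p^2 - 16) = (p - 1)*(p + 4)*(p - 4)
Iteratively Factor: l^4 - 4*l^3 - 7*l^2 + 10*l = (l + 2)*(l^3 - 6*l^2 + 5*l) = (l - 1)*(l + 2)*(l^2 - 5*l) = (l - 5)*(l - 1)*(l + 2)*(l)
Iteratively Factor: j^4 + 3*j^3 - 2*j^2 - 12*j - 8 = (j - 2)*(j^3 + 5*j^2 + 8*j + 4) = (j - 2)*(j + 2)*(j^2 + 3*j + 2) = (j - 2)*(j + 2)^2*(j + 1)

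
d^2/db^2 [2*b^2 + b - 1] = 4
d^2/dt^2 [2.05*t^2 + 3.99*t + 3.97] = 4.10000000000000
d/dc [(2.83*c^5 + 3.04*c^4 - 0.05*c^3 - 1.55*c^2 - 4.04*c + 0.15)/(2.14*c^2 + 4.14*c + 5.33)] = (18.1686*c^6 + 59.876*c^5 + 113.0693*c^4 + 64.3988*c^3 + 1.4291*c^2 - 17.165*c - 22.1542)/(4.5796*c^4 + 17.7192*c^3 + 39.952*c^2 + 44.1324*c + 28.4089)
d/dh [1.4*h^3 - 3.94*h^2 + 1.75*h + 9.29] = 4.2*h^2 - 7.88*h + 1.75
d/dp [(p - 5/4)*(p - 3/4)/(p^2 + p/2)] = 5*(16*p^2 - 12*p - 3)/(8*p^2*(4*p^2 + 4*p + 1))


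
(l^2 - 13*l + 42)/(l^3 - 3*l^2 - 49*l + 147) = (l - 6)/(l^2 + 4*l - 21)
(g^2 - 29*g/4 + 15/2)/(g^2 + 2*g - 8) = (4*g^2 - 29*g + 30)/(4*(g^2 + 2*g - 8))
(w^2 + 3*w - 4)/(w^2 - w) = (w + 4)/w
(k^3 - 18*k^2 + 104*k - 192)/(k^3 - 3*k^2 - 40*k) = (k^2 - 10*k + 24)/(k*(k + 5))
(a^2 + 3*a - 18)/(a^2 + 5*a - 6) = (a - 3)/(a - 1)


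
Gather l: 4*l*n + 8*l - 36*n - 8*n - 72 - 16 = l*(4*n + 8) - 44*n - 88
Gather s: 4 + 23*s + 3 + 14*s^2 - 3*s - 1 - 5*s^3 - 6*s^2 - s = -5*s^3 + 8*s^2 + 19*s + 6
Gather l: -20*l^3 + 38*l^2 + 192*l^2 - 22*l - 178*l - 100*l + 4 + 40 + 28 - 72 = -20*l^3 + 230*l^2 - 300*l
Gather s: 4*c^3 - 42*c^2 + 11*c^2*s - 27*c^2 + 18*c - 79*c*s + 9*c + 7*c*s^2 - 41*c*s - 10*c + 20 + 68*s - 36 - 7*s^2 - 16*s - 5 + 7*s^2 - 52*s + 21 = 4*c^3 - 69*c^2 + 7*c*s^2 + 17*c + s*(11*c^2 - 120*c)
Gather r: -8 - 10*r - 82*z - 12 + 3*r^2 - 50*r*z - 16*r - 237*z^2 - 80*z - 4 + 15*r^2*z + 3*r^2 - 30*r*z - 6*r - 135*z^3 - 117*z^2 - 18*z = r^2*(15*z + 6) + r*(-80*z - 32) - 135*z^3 - 354*z^2 - 180*z - 24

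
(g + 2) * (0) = 0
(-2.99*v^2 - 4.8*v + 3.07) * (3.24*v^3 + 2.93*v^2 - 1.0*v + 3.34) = -9.6876*v^5 - 24.3127*v^4 - 1.1272*v^3 + 3.8085*v^2 - 19.102*v + 10.2538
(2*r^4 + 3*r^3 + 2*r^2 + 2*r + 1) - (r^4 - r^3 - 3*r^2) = r^4 + 4*r^3 + 5*r^2 + 2*r + 1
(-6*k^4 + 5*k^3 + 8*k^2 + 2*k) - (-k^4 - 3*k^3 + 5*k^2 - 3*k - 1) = -5*k^4 + 8*k^3 + 3*k^2 + 5*k + 1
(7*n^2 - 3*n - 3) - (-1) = 7*n^2 - 3*n - 2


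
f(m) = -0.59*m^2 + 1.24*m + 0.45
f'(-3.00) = 4.78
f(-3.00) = -8.58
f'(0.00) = 1.24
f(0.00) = 0.45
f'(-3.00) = 4.78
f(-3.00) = -8.58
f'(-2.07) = 3.68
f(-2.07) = -4.64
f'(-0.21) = 1.49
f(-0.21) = 0.16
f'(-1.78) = 3.34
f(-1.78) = -3.63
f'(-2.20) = 3.84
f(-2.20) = -5.13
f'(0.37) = 0.80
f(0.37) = 0.83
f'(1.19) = -0.16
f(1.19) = 1.09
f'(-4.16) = 6.15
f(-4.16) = -14.92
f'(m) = 1.24 - 1.18*m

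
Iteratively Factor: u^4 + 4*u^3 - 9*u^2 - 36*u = (u)*(u^3 + 4*u^2 - 9*u - 36) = u*(u + 3)*(u^2 + u - 12) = u*(u + 3)*(u + 4)*(u - 3)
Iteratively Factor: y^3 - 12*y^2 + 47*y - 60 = (y - 5)*(y^2 - 7*y + 12) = (y - 5)*(y - 4)*(y - 3)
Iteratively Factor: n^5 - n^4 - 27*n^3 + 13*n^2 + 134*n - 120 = (n - 2)*(n^4 + n^3 - 25*n^2 - 37*n + 60) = (n - 5)*(n - 2)*(n^3 + 6*n^2 + 5*n - 12) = (n - 5)*(n - 2)*(n + 4)*(n^2 + 2*n - 3) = (n - 5)*(n - 2)*(n + 3)*(n + 4)*(n - 1)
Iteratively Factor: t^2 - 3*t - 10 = (t - 5)*(t + 2)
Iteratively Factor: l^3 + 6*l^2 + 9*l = (l)*(l^2 + 6*l + 9) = l*(l + 3)*(l + 3)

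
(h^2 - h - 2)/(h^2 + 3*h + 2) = (h - 2)/(h + 2)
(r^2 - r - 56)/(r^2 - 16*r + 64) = (r + 7)/(r - 8)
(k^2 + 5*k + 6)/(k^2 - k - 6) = (k + 3)/(k - 3)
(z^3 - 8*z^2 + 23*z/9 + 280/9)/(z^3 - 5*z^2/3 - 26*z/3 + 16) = (z^2 - 16*z/3 - 35/3)/(z^2 + z - 6)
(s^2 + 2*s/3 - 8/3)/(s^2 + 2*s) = (s - 4/3)/s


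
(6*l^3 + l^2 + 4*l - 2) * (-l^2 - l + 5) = -6*l^5 - 7*l^4 + 25*l^3 + 3*l^2 + 22*l - 10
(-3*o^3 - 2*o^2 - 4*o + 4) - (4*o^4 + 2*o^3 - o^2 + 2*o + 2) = -4*o^4 - 5*o^3 - o^2 - 6*o + 2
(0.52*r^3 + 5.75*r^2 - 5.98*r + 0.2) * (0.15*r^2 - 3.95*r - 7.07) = 0.078*r^5 - 1.1915*r^4 - 27.2859*r^3 - 17.0015*r^2 + 41.4886*r - 1.414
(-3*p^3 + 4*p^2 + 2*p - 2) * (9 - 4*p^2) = 12*p^5 - 16*p^4 - 35*p^3 + 44*p^2 + 18*p - 18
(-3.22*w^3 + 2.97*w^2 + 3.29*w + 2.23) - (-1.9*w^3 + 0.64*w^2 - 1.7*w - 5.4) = -1.32*w^3 + 2.33*w^2 + 4.99*w + 7.63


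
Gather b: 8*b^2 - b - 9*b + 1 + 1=8*b^2 - 10*b + 2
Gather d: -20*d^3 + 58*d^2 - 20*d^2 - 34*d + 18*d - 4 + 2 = -20*d^3 + 38*d^2 - 16*d - 2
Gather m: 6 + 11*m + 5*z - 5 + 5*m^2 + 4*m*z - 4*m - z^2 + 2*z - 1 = 5*m^2 + m*(4*z + 7) - z^2 + 7*z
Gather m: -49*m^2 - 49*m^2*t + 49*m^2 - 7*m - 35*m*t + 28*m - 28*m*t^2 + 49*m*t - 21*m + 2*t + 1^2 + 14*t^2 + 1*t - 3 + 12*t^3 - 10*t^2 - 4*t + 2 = -49*m^2*t + m*(-28*t^2 + 14*t) + 12*t^3 + 4*t^2 - t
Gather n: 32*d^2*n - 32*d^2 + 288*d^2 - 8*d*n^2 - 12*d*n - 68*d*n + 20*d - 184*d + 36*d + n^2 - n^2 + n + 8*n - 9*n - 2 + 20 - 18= 256*d^2 - 8*d*n^2 - 128*d + n*(32*d^2 - 80*d)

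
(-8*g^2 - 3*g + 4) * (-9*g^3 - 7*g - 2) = 72*g^5 + 27*g^4 + 20*g^3 + 37*g^2 - 22*g - 8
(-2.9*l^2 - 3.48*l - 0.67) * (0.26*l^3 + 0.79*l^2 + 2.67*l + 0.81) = -0.754*l^5 - 3.1958*l^4 - 10.6664*l^3 - 12.1699*l^2 - 4.6077*l - 0.5427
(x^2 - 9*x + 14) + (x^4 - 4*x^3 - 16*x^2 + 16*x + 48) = x^4 - 4*x^3 - 15*x^2 + 7*x + 62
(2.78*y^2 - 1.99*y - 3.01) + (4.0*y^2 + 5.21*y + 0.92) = 6.78*y^2 + 3.22*y - 2.09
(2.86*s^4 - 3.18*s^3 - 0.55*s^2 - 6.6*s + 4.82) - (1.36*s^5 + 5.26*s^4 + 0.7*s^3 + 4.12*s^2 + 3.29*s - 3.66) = -1.36*s^5 - 2.4*s^4 - 3.88*s^3 - 4.67*s^2 - 9.89*s + 8.48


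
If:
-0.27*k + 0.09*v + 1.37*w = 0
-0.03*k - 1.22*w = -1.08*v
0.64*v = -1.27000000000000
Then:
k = -8.51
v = -1.98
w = -1.55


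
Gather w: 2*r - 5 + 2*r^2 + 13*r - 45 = 2*r^2 + 15*r - 50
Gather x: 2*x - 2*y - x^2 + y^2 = -x^2 + 2*x + y^2 - 2*y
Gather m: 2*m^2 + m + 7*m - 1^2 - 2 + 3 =2*m^2 + 8*m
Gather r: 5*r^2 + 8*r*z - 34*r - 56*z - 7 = 5*r^2 + r*(8*z - 34) - 56*z - 7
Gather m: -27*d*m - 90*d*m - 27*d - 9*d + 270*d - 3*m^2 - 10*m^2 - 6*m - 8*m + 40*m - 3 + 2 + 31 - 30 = 234*d - 13*m^2 + m*(26 - 117*d)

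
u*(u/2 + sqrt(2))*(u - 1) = u^3/2 - u^2/2 + sqrt(2)*u^2 - sqrt(2)*u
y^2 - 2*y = y*(y - 2)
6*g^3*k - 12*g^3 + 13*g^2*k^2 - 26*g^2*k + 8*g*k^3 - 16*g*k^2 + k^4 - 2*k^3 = (g + k)^2*(6*g + k)*(k - 2)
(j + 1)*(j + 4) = j^2 + 5*j + 4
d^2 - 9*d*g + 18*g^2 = (d - 6*g)*(d - 3*g)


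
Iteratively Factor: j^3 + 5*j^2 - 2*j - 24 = (j + 3)*(j^2 + 2*j - 8) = (j - 2)*(j + 3)*(j + 4)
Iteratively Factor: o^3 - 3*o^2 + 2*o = (o - 2)*(o^2 - o) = o*(o - 2)*(o - 1)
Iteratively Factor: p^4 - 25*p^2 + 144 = (p - 3)*(p^3 + 3*p^2 - 16*p - 48) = (p - 3)*(p + 4)*(p^2 - p - 12) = (p - 4)*(p - 3)*(p + 4)*(p + 3)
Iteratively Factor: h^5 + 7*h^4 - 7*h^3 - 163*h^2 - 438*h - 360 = (h + 4)*(h^4 + 3*h^3 - 19*h^2 - 87*h - 90) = (h + 2)*(h + 4)*(h^3 + h^2 - 21*h - 45) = (h + 2)*(h + 3)*(h + 4)*(h^2 - 2*h - 15) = (h + 2)*(h + 3)^2*(h + 4)*(h - 5)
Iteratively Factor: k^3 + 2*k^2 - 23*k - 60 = (k - 5)*(k^2 + 7*k + 12) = (k - 5)*(k + 3)*(k + 4)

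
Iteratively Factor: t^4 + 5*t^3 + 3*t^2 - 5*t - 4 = (t + 4)*(t^3 + t^2 - t - 1) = (t + 1)*(t + 4)*(t^2 - 1) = (t - 1)*(t + 1)*(t + 4)*(t + 1)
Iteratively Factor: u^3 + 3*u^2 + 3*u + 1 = (u + 1)*(u^2 + 2*u + 1) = (u + 1)^2*(u + 1)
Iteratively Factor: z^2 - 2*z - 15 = (z + 3)*(z - 5)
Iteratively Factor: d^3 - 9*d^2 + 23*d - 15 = (d - 1)*(d^2 - 8*d + 15) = (d - 5)*(d - 1)*(d - 3)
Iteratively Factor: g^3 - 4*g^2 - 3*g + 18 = (g - 3)*(g^2 - g - 6) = (g - 3)*(g + 2)*(g - 3)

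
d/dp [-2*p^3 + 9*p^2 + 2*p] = -6*p^2 + 18*p + 2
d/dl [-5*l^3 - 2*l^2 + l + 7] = -15*l^2 - 4*l + 1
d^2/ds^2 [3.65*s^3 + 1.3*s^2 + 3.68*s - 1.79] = 21.9*s + 2.6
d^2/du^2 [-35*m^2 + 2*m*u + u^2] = 2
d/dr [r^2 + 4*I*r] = 2*r + 4*I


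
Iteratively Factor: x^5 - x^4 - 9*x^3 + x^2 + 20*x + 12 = (x - 2)*(x^4 + x^3 - 7*x^2 - 13*x - 6) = (x - 2)*(x + 1)*(x^3 - 7*x - 6) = (x - 2)*(x + 1)^2*(x^2 - x - 6) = (x - 3)*(x - 2)*(x + 1)^2*(x + 2)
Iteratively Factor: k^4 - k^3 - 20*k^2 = (k - 5)*(k^3 + 4*k^2) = (k - 5)*(k + 4)*(k^2) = k*(k - 5)*(k + 4)*(k)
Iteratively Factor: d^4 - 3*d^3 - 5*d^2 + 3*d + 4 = (d + 1)*(d^3 - 4*d^2 - d + 4) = (d + 1)^2*(d^2 - 5*d + 4) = (d - 4)*(d + 1)^2*(d - 1)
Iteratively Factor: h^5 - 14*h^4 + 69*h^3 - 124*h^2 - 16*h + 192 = (h - 3)*(h^4 - 11*h^3 + 36*h^2 - 16*h - 64) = (h - 4)*(h - 3)*(h^3 - 7*h^2 + 8*h + 16) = (h - 4)^2*(h - 3)*(h^2 - 3*h - 4) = (h - 4)^3*(h - 3)*(h + 1)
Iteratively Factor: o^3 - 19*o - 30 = (o - 5)*(o^2 + 5*o + 6) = (o - 5)*(o + 2)*(o + 3)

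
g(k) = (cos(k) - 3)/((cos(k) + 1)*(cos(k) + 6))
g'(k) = (cos(k) - 3)*sin(k)/((cos(k) + 1)*(cos(k) + 6)^2) + (cos(k) - 3)*sin(k)/((cos(k) + 1)^2*(cos(k) + 6)) - sin(k)/((cos(k) + 1)*(cos(k) + 6))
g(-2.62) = -5.67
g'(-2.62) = 22.51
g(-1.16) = -0.29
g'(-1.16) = 0.33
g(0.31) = -0.15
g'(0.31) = -0.05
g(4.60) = -0.60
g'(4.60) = 0.96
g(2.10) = -1.29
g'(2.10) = -2.77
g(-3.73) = -4.41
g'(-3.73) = -15.66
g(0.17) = -0.15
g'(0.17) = -0.03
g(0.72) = -0.19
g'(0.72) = -0.15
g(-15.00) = -2.99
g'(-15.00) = 8.97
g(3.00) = -79.58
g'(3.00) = -1127.26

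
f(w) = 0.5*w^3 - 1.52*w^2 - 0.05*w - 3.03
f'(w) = 1.5*w^2 - 3.04*w - 0.05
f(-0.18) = -3.07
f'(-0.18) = 0.55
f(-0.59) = -3.63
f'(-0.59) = 2.27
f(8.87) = 225.87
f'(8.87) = 91.00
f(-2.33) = -17.49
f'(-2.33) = 15.18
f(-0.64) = -3.75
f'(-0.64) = 2.51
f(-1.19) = -5.97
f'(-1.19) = 5.69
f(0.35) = -3.21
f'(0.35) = -0.93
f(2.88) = -3.84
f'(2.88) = 3.64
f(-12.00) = -1085.31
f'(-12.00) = 252.43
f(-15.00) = -2031.78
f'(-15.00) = 383.05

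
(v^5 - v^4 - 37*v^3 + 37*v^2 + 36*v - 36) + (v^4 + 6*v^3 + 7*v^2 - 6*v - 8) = v^5 - 31*v^3 + 44*v^2 + 30*v - 44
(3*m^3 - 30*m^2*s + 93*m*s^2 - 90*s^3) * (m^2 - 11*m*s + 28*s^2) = 3*m^5 - 63*m^4*s + 507*m^3*s^2 - 1953*m^2*s^3 + 3594*m*s^4 - 2520*s^5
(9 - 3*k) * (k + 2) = -3*k^2 + 3*k + 18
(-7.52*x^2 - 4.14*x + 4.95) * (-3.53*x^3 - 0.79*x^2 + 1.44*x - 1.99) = 26.5456*x^5 + 20.555*x^4 - 25.0317*x^3 + 5.0927*x^2 + 15.3666*x - 9.8505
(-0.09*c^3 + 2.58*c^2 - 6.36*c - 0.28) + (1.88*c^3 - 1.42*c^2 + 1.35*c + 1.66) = 1.79*c^3 + 1.16*c^2 - 5.01*c + 1.38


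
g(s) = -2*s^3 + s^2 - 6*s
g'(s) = -6*s^2 + 2*s - 6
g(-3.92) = 159.36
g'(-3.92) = -106.04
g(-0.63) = 4.68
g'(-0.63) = -9.64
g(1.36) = -11.34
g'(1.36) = -14.38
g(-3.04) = 83.67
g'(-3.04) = -67.53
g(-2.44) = 49.65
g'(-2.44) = -46.60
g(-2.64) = 59.61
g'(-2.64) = -53.10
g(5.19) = -283.80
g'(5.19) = -157.24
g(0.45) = -2.68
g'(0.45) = -6.32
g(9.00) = -1431.00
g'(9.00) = -474.00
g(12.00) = -3384.00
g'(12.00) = -846.00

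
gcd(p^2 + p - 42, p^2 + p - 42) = p^2 + p - 42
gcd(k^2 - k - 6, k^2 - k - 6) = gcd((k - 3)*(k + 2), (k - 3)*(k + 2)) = k^2 - k - 6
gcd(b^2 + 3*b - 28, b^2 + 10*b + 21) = b + 7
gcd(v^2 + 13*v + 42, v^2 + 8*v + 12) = v + 6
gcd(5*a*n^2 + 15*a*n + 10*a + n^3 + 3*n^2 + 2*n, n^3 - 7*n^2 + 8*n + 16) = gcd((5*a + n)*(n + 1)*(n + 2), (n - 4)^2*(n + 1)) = n + 1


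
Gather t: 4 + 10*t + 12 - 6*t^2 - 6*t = -6*t^2 + 4*t + 16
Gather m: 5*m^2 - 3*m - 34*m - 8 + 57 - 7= 5*m^2 - 37*m + 42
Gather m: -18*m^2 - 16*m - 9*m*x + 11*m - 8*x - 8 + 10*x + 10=-18*m^2 + m*(-9*x - 5) + 2*x + 2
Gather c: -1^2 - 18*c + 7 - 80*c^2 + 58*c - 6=-80*c^2 + 40*c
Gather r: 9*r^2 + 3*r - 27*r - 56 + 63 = 9*r^2 - 24*r + 7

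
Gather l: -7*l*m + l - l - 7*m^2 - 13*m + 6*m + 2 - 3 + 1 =-7*l*m - 7*m^2 - 7*m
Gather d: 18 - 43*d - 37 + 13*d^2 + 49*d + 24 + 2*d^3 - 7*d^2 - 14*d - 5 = 2*d^3 + 6*d^2 - 8*d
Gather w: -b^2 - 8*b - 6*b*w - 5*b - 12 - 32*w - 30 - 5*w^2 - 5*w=-b^2 - 13*b - 5*w^2 + w*(-6*b - 37) - 42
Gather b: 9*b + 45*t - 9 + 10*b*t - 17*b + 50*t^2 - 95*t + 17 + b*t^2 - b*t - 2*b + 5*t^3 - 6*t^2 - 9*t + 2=b*(t^2 + 9*t - 10) + 5*t^3 + 44*t^2 - 59*t + 10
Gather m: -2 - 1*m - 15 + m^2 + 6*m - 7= m^2 + 5*m - 24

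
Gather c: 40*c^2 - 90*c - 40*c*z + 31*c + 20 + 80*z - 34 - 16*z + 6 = 40*c^2 + c*(-40*z - 59) + 64*z - 8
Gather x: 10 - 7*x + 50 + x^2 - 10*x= x^2 - 17*x + 60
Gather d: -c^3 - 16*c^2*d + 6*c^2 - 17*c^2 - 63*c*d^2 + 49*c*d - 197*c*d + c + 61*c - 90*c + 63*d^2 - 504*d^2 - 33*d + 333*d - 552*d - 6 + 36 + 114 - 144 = -c^3 - 11*c^2 - 28*c + d^2*(-63*c - 441) + d*(-16*c^2 - 148*c - 252)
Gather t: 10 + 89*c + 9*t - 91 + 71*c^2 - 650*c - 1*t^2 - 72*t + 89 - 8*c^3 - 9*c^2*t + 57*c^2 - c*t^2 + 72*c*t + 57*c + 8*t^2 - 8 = -8*c^3 + 128*c^2 - 504*c + t^2*(7 - c) + t*(-9*c^2 + 72*c - 63)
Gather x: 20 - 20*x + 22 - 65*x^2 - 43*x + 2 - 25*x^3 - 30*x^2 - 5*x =-25*x^3 - 95*x^2 - 68*x + 44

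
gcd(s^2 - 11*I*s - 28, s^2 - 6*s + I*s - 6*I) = 1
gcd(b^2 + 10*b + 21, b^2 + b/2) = 1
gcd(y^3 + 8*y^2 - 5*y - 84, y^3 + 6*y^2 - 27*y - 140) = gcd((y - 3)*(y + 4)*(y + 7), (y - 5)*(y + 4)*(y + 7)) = y^2 + 11*y + 28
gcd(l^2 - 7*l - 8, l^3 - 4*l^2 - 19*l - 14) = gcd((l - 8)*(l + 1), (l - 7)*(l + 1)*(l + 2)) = l + 1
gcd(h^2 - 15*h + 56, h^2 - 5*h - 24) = h - 8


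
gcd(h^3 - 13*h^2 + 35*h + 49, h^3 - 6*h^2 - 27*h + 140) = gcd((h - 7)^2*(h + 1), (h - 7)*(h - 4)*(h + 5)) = h - 7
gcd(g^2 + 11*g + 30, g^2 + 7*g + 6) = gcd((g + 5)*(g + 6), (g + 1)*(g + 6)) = g + 6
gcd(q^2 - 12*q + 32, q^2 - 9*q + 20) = q - 4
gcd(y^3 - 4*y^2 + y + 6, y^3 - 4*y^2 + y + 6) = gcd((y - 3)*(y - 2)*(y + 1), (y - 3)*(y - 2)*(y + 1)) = y^3 - 4*y^2 + y + 6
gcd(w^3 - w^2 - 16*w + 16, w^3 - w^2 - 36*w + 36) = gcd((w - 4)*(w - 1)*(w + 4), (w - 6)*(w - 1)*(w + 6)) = w - 1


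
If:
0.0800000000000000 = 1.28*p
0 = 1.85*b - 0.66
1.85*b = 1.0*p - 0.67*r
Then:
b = 0.36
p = 0.06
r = -0.89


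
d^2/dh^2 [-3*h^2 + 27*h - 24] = -6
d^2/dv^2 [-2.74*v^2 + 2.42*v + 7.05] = -5.48000000000000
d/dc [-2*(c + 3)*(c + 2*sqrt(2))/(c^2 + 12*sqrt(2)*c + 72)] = 2*(-10*sqrt(2)*c^2 + 3*c^2 - 144*c + 12*sqrt(2)*c - 144*sqrt(2) - 72)/(c^4 + 24*sqrt(2)*c^3 + 432*c^2 + 1728*sqrt(2)*c + 5184)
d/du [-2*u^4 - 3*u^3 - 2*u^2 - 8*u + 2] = -8*u^3 - 9*u^2 - 4*u - 8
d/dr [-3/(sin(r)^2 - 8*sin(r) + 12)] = 6*(sin(r) - 4)*cos(r)/(sin(r)^2 - 8*sin(r) + 12)^2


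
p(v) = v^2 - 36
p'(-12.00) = -24.00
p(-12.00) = 108.00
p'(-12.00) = -24.00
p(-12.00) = 108.00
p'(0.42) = 0.84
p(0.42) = -35.82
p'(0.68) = 1.36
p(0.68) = -35.54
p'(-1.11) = -2.22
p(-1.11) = -34.77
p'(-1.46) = -2.92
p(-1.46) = -33.87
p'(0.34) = 0.68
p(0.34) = -35.88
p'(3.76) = 7.52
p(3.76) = -21.86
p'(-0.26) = -0.52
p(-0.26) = -35.93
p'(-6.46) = -12.92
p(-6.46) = 5.73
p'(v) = 2*v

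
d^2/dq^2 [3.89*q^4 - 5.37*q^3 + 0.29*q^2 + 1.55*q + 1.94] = 46.68*q^2 - 32.22*q + 0.58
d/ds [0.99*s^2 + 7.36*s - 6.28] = 1.98*s + 7.36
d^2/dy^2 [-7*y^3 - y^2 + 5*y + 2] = -42*y - 2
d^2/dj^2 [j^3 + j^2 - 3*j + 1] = 6*j + 2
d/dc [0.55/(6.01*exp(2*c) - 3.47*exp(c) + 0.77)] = (1.9085 - 6.611*exp(c))*exp(c)/(6.01*exp(2*c) - 3.47*exp(c) + 0.77)^2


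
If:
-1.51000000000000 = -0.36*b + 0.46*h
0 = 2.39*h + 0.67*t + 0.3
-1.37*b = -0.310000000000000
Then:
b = 0.23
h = -3.11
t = 10.63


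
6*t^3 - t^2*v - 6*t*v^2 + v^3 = (-6*t + v)*(-t + v)*(t + v)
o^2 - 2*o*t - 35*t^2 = (o - 7*t)*(o + 5*t)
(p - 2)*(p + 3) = p^2 + p - 6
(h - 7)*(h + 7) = h^2 - 49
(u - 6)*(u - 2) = u^2 - 8*u + 12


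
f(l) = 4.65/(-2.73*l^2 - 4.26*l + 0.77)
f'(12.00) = 0.00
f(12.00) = -0.01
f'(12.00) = 0.00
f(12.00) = -0.01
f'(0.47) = 9.42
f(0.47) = -2.53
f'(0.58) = 5.03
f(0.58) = -1.78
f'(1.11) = 0.90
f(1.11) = -0.64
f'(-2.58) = -1.11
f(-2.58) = -0.73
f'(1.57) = 0.37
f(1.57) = -0.37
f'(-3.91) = -0.13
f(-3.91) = -0.19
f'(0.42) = 13.53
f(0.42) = -3.10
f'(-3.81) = -0.15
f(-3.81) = -0.21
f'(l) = 4.65*(5.46*l + 4.26)/(-2.73*l^2 - 4.26*l + 0.77)^2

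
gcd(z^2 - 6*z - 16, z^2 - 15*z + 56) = z - 8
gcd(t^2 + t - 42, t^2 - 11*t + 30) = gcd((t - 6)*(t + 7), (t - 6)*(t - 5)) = t - 6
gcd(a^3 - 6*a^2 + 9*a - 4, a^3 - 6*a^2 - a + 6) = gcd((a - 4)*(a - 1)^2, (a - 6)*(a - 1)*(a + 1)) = a - 1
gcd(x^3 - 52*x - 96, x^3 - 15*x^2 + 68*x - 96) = x - 8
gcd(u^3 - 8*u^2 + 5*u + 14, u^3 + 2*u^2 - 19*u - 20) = u + 1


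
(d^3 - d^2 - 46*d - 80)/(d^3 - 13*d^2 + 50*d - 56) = (d^3 - d^2 - 46*d - 80)/(d^3 - 13*d^2 + 50*d - 56)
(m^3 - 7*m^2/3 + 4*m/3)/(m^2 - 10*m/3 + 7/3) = m*(3*m - 4)/(3*m - 7)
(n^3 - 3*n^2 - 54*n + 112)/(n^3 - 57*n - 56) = (n - 2)/(n + 1)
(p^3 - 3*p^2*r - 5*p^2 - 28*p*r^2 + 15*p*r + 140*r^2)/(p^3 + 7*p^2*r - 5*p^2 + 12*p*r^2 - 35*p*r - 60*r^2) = (p - 7*r)/(p + 3*r)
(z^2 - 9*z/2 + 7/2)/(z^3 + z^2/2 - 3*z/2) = (2*z - 7)/(z*(2*z + 3))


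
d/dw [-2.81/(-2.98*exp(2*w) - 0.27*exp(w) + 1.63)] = (-16.7476*exp(w) - 0.7587)*exp(w)/(2.98*exp(2*w) + 0.27*exp(w) - 1.63)^2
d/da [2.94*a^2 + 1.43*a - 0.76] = 5.88*a + 1.43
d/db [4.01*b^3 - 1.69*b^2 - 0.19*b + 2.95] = 12.03*b^2 - 3.38*b - 0.19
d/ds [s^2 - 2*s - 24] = 2*s - 2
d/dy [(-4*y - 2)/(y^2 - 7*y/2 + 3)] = 4*(4*y^2 + 4*y - 19)/(4*y^4 - 28*y^3 + 73*y^2 - 84*y + 36)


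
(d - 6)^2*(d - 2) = d^3 - 14*d^2 + 60*d - 72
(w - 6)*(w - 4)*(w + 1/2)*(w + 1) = w^4 - 17*w^3/2 + 19*w^2/2 + 31*w + 12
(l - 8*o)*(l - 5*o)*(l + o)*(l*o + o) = l^4*o - 12*l^3*o^2 + l^3*o + 27*l^2*o^3 - 12*l^2*o^2 + 40*l*o^4 + 27*l*o^3 + 40*o^4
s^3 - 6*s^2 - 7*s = s*(s - 7)*(s + 1)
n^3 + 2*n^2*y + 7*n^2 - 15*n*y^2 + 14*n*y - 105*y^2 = (n + 7)*(n - 3*y)*(n + 5*y)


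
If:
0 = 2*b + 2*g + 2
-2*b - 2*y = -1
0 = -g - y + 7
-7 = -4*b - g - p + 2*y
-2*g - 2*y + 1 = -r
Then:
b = -15/4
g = 11/4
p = 111/4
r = 13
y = 17/4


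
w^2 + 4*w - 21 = (w - 3)*(w + 7)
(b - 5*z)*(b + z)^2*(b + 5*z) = b^4 + 2*b^3*z - 24*b^2*z^2 - 50*b*z^3 - 25*z^4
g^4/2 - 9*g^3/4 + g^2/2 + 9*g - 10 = (g/2 + 1)*(g - 5/2)*(g - 2)^2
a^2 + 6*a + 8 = (a + 2)*(a + 4)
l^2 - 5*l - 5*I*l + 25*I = (l - 5)*(l - 5*I)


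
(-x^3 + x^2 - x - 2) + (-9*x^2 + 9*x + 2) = -x^3 - 8*x^2 + 8*x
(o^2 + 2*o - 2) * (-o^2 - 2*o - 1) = -o^4 - 4*o^3 - 3*o^2 + 2*o + 2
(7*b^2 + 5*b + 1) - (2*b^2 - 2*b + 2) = 5*b^2 + 7*b - 1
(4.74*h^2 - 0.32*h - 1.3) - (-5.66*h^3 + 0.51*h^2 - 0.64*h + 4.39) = 5.66*h^3 + 4.23*h^2 + 0.32*h - 5.69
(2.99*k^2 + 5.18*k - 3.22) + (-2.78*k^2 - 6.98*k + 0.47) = 0.21*k^2 - 1.8*k - 2.75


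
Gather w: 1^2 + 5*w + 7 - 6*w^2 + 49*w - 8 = -6*w^2 + 54*w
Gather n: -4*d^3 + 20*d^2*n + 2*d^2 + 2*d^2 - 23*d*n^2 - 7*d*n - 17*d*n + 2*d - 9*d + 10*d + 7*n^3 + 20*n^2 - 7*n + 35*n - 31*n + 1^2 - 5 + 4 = -4*d^3 + 4*d^2 + 3*d + 7*n^3 + n^2*(20 - 23*d) + n*(20*d^2 - 24*d - 3)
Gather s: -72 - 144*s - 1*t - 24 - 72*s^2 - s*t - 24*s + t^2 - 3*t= -72*s^2 + s*(-t - 168) + t^2 - 4*t - 96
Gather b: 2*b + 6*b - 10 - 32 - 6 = 8*b - 48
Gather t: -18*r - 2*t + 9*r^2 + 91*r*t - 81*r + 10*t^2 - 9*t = 9*r^2 - 99*r + 10*t^2 + t*(91*r - 11)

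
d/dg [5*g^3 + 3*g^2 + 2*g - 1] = 15*g^2 + 6*g + 2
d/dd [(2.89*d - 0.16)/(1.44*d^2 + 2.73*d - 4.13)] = (-4.1616*d^2 + 0.4608*d - 11.4989)/(2.0736*d^4 + 7.8624*d^3 - 4.4415*d^2 - 22.5498*d + 17.0569)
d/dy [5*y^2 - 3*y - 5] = 10*y - 3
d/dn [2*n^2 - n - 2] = 4*n - 1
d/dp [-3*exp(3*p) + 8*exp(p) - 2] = (8 - 9*exp(2*p))*exp(p)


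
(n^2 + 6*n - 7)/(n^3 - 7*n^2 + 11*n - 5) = (n + 7)/(n^2 - 6*n + 5)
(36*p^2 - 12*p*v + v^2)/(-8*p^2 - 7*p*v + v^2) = (-36*p^2 + 12*p*v - v^2)/(8*p^2 + 7*p*v - v^2)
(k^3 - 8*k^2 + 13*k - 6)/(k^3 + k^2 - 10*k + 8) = (k^2 - 7*k + 6)/(k^2 + 2*k - 8)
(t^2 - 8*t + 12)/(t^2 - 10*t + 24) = (t - 2)/(t - 4)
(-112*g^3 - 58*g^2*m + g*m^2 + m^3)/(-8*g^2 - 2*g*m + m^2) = (56*g^2 + g*m - m^2)/(4*g - m)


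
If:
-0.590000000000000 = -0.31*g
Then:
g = 1.90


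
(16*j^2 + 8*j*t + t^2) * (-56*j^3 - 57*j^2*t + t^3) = -896*j^5 - 1360*j^4*t - 512*j^3*t^2 - 41*j^2*t^3 + 8*j*t^4 + t^5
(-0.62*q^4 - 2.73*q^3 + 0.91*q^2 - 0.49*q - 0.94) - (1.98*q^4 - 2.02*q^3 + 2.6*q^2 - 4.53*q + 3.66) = -2.6*q^4 - 0.71*q^3 - 1.69*q^2 + 4.04*q - 4.6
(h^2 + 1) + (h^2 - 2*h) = 2*h^2 - 2*h + 1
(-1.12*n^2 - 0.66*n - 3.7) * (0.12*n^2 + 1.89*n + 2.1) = -0.1344*n^4 - 2.196*n^3 - 4.0434*n^2 - 8.379*n - 7.77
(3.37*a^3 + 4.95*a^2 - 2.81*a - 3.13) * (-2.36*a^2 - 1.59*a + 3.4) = -7.9532*a^5 - 17.0403*a^4 + 10.2191*a^3 + 28.6847*a^2 - 4.5773*a - 10.642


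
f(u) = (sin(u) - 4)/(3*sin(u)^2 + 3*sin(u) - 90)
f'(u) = (-6*sin(u)*cos(u) - 3*cos(u))*(sin(u) - 4)/(3*sin(u)^2 + 3*sin(u) - 90)^2 + cos(u)/(3*sin(u)^2 + 3*sin(u) - 90) = (8*sin(u) + cos(u)^2 - 27)*cos(u)/(3*(sin(u)^2 + sin(u) - 30)^2)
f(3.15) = 0.04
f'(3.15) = 0.01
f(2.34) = 0.04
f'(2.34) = 0.01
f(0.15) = 0.04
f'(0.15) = -0.01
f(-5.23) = 0.04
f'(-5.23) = -0.00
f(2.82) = 0.04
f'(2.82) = 0.01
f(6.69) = 0.04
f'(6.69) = -0.01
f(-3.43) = 0.04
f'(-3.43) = 0.01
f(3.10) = 0.04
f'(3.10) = 0.01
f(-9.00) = 0.05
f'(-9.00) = 0.01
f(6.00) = 0.05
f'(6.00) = -0.00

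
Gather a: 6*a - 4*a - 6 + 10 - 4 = 2*a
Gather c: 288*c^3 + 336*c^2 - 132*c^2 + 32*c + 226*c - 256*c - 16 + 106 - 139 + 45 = 288*c^3 + 204*c^2 + 2*c - 4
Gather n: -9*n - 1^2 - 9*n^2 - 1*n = -9*n^2 - 10*n - 1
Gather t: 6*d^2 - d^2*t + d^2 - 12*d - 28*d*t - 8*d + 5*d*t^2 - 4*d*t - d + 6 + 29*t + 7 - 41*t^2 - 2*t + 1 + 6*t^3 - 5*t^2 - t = 7*d^2 - 21*d + 6*t^3 + t^2*(5*d - 46) + t*(-d^2 - 32*d + 26) + 14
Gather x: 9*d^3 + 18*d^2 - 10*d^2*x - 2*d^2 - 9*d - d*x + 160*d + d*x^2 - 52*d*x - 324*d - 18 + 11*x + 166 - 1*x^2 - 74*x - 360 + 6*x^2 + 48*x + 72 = 9*d^3 + 16*d^2 - 173*d + x^2*(d + 5) + x*(-10*d^2 - 53*d - 15) - 140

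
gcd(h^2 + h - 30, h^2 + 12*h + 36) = h + 6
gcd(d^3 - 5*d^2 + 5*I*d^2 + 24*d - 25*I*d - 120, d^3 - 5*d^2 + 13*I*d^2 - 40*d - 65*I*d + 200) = d^2 + d*(-5 + 8*I) - 40*I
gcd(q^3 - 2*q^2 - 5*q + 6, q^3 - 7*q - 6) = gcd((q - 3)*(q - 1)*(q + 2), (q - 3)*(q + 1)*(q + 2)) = q^2 - q - 6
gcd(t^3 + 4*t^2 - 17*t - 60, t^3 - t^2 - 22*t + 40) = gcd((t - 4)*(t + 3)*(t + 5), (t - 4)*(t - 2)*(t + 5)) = t^2 + t - 20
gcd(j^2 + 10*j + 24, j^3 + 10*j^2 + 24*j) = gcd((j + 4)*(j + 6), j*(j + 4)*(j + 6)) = j^2 + 10*j + 24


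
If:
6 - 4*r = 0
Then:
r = 3/2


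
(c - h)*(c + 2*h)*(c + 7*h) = c^3 + 8*c^2*h + 5*c*h^2 - 14*h^3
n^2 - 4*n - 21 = (n - 7)*(n + 3)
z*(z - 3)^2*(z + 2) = z^4 - 4*z^3 - 3*z^2 + 18*z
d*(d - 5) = d^2 - 5*d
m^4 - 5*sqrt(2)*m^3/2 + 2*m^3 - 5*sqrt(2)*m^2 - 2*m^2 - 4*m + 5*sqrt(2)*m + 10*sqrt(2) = (m + 2)*(m - 5*sqrt(2)/2)*(m - sqrt(2))*(m + sqrt(2))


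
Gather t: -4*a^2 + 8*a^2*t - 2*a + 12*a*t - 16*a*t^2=-4*a^2 - 16*a*t^2 - 2*a + t*(8*a^2 + 12*a)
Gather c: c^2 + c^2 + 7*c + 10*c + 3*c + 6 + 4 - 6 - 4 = 2*c^2 + 20*c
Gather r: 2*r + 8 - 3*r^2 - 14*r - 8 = -3*r^2 - 12*r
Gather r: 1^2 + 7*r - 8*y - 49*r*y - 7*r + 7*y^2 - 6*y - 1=-49*r*y + 7*y^2 - 14*y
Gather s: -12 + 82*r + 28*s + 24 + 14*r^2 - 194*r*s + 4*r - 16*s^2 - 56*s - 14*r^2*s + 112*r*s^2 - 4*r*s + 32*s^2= 14*r^2 + 86*r + s^2*(112*r + 16) + s*(-14*r^2 - 198*r - 28) + 12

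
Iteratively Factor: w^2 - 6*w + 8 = (w - 4)*(w - 2)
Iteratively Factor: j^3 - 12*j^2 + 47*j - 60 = (j - 3)*(j^2 - 9*j + 20) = (j - 5)*(j - 3)*(j - 4)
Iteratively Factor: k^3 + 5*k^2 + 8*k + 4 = (k + 2)*(k^2 + 3*k + 2) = (k + 2)^2*(k + 1)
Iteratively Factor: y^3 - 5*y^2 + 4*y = (y)*(y^2 - 5*y + 4) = y*(y - 1)*(y - 4)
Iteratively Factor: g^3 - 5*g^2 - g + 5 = (g - 1)*(g^2 - 4*g - 5) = (g - 1)*(g + 1)*(g - 5)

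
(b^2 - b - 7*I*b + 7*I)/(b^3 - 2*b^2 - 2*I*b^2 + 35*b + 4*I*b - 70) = (b - 1)/(b^2 + b*(-2 + 5*I) - 10*I)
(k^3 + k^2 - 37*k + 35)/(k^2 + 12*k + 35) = (k^2 - 6*k + 5)/(k + 5)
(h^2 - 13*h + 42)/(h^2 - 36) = (h - 7)/(h + 6)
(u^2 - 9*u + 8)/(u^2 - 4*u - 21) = (-u^2 + 9*u - 8)/(-u^2 + 4*u + 21)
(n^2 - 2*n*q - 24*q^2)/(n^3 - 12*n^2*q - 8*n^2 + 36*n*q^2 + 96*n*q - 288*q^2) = (-n - 4*q)/(-n^2 + 6*n*q + 8*n - 48*q)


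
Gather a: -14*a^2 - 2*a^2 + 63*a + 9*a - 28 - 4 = -16*a^2 + 72*a - 32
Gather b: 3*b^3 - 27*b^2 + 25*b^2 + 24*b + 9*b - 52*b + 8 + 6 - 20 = 3*b^3 - 2*b^2 - 19*b - 6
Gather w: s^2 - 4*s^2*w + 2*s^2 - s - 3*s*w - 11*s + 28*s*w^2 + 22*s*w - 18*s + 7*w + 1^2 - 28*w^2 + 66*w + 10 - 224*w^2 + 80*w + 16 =3*s^2 - 30*s + w^2*(28*s - 252) + w*(-4*s^2 + 19*s + 153) + 27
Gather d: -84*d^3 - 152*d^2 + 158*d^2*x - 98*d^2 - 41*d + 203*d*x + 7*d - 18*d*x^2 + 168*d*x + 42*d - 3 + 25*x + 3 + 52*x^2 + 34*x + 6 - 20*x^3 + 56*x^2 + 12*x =-84*d^3 + d^2*(158*x - 250) + d*(-18*x^2 + 371*x + 8) - 20*x^3 + 108*x^2 + 71*x + 6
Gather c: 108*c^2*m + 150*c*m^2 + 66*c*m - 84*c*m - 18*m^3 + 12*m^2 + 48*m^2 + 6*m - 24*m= 108*c^2*m + c*(150*m^2 - 18*m) - 18*m^3 + 60*m^2 - 18*m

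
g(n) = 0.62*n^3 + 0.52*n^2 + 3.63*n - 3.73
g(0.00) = -3.73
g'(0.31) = 4.13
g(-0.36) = -5.00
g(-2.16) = -15.39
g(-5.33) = -102.19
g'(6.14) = 80.14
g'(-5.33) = 50.93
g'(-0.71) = 3.83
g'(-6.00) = 64.35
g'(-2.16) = 10.06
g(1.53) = 5.26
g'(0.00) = 3.63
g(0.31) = -2.54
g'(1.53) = 9.58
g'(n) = 1.86*n^2 + 1.04*n + 3.63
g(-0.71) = -6.27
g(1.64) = 6.36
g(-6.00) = -140.71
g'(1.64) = 10.34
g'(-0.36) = 3.50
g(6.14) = 181.68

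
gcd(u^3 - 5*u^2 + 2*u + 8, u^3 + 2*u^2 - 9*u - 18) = 1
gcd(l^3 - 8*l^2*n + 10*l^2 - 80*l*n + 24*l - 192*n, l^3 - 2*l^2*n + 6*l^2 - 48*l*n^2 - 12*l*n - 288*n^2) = l^2 - 8*l*n + 6*l - 48*n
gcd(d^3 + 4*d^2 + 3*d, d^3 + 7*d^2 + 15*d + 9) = d^2 + 4*d + 3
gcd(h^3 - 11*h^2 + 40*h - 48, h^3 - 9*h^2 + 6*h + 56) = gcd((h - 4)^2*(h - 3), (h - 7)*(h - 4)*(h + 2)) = h - 4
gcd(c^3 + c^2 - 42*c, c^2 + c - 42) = c^2 + c - 42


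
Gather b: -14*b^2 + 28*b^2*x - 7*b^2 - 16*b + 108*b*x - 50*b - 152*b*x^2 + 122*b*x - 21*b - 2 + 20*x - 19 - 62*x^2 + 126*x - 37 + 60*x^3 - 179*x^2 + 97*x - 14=b^2*(28*x - 21) + b*(-152*x^2 + 230*x - 87) + 60*x^3 - 241*x^2 + 243*x - 72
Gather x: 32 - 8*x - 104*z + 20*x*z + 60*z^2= x*(20*z - 8) + 60*z^2 - 104*z + 32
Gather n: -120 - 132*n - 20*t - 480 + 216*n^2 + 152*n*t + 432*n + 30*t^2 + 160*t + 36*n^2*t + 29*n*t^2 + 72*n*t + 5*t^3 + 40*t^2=n^2*(36*t + 216) + n*(29*t^2 + 224*t + 300) + 5*t^3 + 70*t^2 + 140*t - 600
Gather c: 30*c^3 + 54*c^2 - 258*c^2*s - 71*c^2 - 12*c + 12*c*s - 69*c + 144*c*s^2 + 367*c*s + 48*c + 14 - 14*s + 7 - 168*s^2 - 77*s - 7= 30*c^3 + c^2*(-258*s - 17) + c*(144*s^2 + 379*s - 33) - 168*s^2 - 91*s + 14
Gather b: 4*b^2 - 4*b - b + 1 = 4*b^2 - 5*b + 1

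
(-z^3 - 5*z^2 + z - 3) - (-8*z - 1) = -z^3 - 5*z^2 + 9*z - 2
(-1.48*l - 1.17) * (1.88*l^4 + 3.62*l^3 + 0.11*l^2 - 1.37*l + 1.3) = -2.7824*l^5 - 7.5572*l^4 - 4.3982*l^3 + 1.8989*l^2 - 0.3211*l - 1.521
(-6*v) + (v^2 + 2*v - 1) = v^2 - 4*v - 1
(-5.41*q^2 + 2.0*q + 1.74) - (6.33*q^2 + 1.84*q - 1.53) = -11.74*q^2 + 0.16*q + 3.27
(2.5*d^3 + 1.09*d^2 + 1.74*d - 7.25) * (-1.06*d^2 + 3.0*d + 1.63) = -2.65*d^5 + 6.3446*d^4 + 5.5006*d^3 + 14.6817*d^2 - 18.9138*d - 11.8175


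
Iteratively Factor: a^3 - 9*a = (a + 3)*(a^2 - 3*a) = (a - 3)*(a + 3)*(a)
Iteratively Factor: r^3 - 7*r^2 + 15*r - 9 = (r - 3)*(r^2 - 4*r + 3) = (r - 3)*(r - 1)*(r - 3)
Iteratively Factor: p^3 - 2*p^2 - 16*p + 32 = (p - 2)*(p^2 - 16) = (p - 4)*(p - 2)*(p + 4)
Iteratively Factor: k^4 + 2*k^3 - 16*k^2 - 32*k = (k + 2)*(k^3 - 16*k) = (k + 2)*(k + 4)*(k^2 - 4*k) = (k - 4)*(k + 2)*(k + 4)*(k)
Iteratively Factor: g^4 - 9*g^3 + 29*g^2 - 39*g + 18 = (g - 3)*(g^3 - 6*g^2 + 11*g - 6) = (g - 3)^2*(g^2 - 3*g + 2) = (g - 3)^2*(g - 2)*(g - 1)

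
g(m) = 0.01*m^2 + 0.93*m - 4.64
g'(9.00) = 1.11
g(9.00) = 4.54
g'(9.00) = 1.11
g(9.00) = 4.54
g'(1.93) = 0.97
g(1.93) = -2.81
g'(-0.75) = 0.92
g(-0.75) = -5.33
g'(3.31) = 1.00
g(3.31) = -1.45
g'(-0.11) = 0.93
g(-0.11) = -4.74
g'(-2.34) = 0.88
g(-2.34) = -6.76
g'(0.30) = 0.94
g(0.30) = -4.36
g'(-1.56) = 0.90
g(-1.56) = -6.07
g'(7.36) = 1.08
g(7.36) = 2.75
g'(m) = 0.02*m + 0.93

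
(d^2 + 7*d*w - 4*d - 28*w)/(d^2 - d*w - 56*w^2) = (4 - d)/(-d + 8*w)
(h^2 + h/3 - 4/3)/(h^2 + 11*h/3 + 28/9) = 3*(h - 1)/(3*h + 7)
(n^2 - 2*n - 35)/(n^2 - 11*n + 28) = (n + 5)/(n - 4)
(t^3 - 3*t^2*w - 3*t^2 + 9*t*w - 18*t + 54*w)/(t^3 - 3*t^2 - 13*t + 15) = (t^2 - 3*t*w - 6*t + 18*w)/(t^2 - 6*t + 5)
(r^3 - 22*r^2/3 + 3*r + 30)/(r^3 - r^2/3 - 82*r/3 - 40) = (r - 3)/(r + 4)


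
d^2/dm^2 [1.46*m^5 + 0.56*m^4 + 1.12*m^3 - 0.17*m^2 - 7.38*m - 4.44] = 29.2*m^3 + 6.72*m^2 + 6.72*m - 0.34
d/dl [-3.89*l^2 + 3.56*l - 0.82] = 3.56 - 7.78*l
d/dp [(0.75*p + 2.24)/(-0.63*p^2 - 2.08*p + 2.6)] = (0.4725*p^2 + 2.8224*p + 6.6092)/(0.3969*p^4 + 2.6208*p^3 + 1.0504*p^2 - 10.816*p + 6.76)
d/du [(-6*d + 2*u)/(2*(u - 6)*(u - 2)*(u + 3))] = (9*d*u^2 - 30*d*u - 36*d - 2*u^3 + 5*u^2 + 36)/(u^6 - 10*u^5 + u^4 + 192*u^3 - 216*u^2 - 864*u + 1296)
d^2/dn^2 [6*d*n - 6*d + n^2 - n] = 2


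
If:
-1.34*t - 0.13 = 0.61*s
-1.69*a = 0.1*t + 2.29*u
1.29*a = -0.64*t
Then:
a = -1.53852613898803*u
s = -6.81223433364425*u - 0.213114754098361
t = 3.10109174889775*u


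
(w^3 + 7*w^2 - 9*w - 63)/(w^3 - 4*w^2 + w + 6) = (w^2 + 10*w + 21)/(w^2 - w - 2)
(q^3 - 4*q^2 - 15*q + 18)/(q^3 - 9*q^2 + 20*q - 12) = (q + 3)/(q - 2)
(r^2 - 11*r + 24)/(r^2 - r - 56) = (r - 3)/(r + 7)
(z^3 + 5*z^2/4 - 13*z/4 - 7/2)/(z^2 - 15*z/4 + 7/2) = (z^2 + 3*z + 2)/(z - 2)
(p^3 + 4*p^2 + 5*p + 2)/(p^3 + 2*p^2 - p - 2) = (p + 1)/(p - 1)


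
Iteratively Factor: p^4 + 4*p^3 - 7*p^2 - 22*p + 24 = (p + 4)*(p^3 - 7*p + 6) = (p - 1)*(p + 4)*(p^2 + p - 6) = (p - 2)*(p - 1)*(p + 4)*(p + 3)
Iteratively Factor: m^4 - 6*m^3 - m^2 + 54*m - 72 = (m - 3)*(m^3 - 3*m^2 - 10*m + 24) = (m - 3)*(m - 2)*(m^2 - m - 12) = (m - 4)*(m - 3)*(m - 2)*(m + 3)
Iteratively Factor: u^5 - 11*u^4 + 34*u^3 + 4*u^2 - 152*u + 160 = (u - 2)*(u^4 - 9*u^3 + 16*u^2 + 36*u - 80) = (u - 2)^2*(u^3 - 7*u^2 + 2*u + 40) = (u - 5)*(u - 2)^2*(u^2 - 2*u - 8) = (u - 5)*(u - 4)*(u - 2)^2*(u + 2)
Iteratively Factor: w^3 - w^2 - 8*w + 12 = (w - 2)*(w^2 + w - 6) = (w - 2)*(w + 3)*(w - 2)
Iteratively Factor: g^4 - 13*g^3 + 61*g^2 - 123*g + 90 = (g - 5)*(g^3 - 8*g^2 + 21*g - 18) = (g - 5)*(g - 3)*(g^2 - 5*g + 6) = (g - 5)*(g - 3)*(g - 2)*(g - 3)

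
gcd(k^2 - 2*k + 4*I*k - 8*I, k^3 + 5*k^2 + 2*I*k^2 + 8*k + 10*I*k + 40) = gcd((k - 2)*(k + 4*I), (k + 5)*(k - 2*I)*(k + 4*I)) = k + 4*I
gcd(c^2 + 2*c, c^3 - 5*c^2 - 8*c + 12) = c + 2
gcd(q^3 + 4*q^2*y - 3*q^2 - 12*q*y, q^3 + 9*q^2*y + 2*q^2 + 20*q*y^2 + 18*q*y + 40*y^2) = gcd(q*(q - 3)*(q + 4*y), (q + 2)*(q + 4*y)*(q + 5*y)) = q + 4*y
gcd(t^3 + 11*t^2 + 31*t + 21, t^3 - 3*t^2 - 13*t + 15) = t + 3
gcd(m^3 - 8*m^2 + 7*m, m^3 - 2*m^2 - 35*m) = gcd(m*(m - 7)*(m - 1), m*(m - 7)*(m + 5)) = m^2 - 7*m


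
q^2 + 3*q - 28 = (q - 4)*(q + 7)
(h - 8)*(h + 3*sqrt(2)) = h^2 - 8*h + 3*sqrt(2)*h - 24*sqrt(2)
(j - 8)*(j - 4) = j^2 - 12*j + 32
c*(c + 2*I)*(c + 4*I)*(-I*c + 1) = -I*c^4 + 7*c^3 + 14*I*c^2 - 8*c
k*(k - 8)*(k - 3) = k^3 - 11*k^2 + 24*k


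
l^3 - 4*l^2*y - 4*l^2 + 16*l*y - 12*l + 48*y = (l - 6)*(l + 2)*(l - 4*y)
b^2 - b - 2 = (b - 2)*(b + 1)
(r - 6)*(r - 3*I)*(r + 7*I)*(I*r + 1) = I*r^4 - 3*r^3 - 6*I*r^3 + 18*r^2 + 25*I*r^2 + 21*r - 150*I*r - 126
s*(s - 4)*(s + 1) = s^3 - 3*s^2 - 4*s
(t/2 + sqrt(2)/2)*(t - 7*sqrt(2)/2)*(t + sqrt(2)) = t^3/2 - 3*sqrt(2)*t^2/4 - 6*t - 7*sqrt(2)/2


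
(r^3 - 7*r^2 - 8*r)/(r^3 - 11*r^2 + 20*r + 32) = r/(r - 4)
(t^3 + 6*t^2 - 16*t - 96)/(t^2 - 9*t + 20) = (t^2 + 10*t + 24)/(t - 5)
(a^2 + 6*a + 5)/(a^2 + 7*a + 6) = (a + 5)/(a + 6)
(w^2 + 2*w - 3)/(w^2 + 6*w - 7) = (w + 3)/(w + 7)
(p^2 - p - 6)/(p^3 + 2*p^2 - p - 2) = (p - 3)/(p^2 - 1)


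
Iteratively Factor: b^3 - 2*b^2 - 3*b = (b - 3)*(b^2 + b) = (b - 3)*(b + 1)*(b)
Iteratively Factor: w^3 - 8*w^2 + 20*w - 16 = (w - 2)*(w^2 - 6*w + 8) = (w - 4)*(w - 2)*(w - 2)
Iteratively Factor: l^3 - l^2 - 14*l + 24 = (l - 2)*(l^2 + l - 12) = (l - 3)*(l - 2)*(l + 4)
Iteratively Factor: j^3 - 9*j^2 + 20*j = (j - 4)*(j^2 - 5*j) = (j - 5)*(j - 4)*(j)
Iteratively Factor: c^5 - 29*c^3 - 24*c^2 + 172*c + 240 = (c + 2)*(c^4 - 2*c^3 - 25*c^2 + 26*c + 120) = (c + 2)*(c + 4)*(c^3 - 6*c^2 - c + 30) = (c + 2)^2*(c + 4)*(c^2 - 8*c + 15) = (c - 5)*(c + 2)^2*(c + 4)*(c - 3)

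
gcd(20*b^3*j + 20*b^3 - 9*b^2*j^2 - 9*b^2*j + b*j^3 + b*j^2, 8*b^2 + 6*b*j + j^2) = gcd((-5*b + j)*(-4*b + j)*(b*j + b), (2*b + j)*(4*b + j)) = 1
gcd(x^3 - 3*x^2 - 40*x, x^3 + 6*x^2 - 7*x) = x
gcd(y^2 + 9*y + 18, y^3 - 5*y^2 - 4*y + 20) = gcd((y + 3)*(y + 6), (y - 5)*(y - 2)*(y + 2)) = 1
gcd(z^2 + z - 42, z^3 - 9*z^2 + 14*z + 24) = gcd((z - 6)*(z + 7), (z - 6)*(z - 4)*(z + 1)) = z - 6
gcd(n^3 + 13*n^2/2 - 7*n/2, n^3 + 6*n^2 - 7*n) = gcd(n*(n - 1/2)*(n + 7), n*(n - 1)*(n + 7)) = n^2 + 7*n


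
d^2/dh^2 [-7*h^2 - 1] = -14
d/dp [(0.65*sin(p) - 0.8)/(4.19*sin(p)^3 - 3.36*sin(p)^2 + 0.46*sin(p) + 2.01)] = (-5.447*sin(p)^3 + 12.24*sin(p)^2 - 5.376*sin(p) + 1.6745)*cos(p)/(17.5561*sin(p)^6 - 28.1568*sin(p)^5 + 15.1444*sin(p)^4 + 13.7526*sin(p)^3 - 13.2956*sin(p)^2 + 1.8492*sin(p) + 4.0401)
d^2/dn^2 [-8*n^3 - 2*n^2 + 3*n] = -48*n - 4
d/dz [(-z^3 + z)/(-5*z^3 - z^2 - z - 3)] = (z^4 + 12*z^3 + 10*z^2 - 3)/(25*z^6 + 10*z^5 + 11*z^4 + 32*z^3 + 7*z^2 + 6*z + 9)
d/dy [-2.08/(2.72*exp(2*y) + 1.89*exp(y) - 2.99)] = (11.3152*exp(y) + 3.9312)*exp(y)/(2.72*exp(2*y) + 1.89*exp(y) - 2.99)^2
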